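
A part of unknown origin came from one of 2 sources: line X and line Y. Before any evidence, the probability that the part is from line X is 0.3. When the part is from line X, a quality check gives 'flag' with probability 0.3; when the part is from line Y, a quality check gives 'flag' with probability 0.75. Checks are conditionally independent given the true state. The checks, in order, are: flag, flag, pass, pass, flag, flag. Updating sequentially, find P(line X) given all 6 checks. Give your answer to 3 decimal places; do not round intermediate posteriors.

0.079

After 'flag': P(line X) = 0.3·0.3000 / (0.3·0.3000 + 0.75·0.7000) ≈ 0.1463
After 'flag': P(line X) = 0.3·0.1463 / (0.3·0.1463 + 0.75·0.8537) ≈ 0.0642
After 'pass': P(line X) = 0.7·0.0642 / (0.7·0.0642 + 0.25·0.9358) ≈ 0.1611
After 'pass': P(line X) = 0.7·0.1611 / (0.7·0.1611 + 0.25·0.8389) ≈ 0.3496
After 'flag': P(line X) = 0.3·0.3496 / (0.3·0.3496 + 0.75·0.6504) ≈ 0.1770
After 'flag': P(line X) = 0.3·0.1770 / (0.3·0.1770 + 0.75·0.8230) ≈ 0.0792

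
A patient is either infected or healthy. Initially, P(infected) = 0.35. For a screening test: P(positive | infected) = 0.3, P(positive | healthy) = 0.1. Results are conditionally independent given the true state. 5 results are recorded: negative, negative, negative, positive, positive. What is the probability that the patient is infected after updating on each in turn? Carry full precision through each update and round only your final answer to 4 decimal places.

0.6951

Apply Bayes' rule sequentially, carrying P(infected) forward.
After 'negative': P(infected) = 0.7·0.3500 / (0.7·0.3500 + 0.9·0.6500) ≈ 0.2952
After 'negative': P(infected) = 0.7·0.2952 / (0.7·0.2952 + 0.9·0.7048) ≈ 0.2457
After 'negative': P(infected) = 0.7·0.2457 / (0.7·0.2457 + 0.9·0.7543) ≈ 0.2021
After 'positive': P(infected) = 0.3·0.2021 / (0.3·0.2021 + 0.1·0.7979) ≈ 0.4318
After 'positive': P(infected) = 0.3·0.4318 / (0.3·0.4318 + 0.1·0.5682) ≈ 0.6951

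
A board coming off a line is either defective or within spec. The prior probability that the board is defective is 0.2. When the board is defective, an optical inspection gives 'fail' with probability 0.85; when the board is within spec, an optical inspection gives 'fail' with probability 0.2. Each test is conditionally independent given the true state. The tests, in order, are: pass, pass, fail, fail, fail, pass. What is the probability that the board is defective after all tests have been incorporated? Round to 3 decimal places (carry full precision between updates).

0.112

After 'pass': P(defective) = 0.15·0.2000 / (0.15·0.2000 + 0.8·0.8000) ≈ 0.0448
After 'pass': P(defective) = 0.15·0.0448 / (0.15·0.0448 + 0.8·0.9552) ≈ 0.0087
After 'fail': P(defective) = 0.85·0.0087 / (0.85·0.0087 + 0.2·0.9913) ≈ 0.0360
After 'fail': P(defective) = 0.85·0.0360 / (0.85·0.0360 + 0.2·0.9640) ≈ 0.1370
After 'fail': P(defective) = 0.85·0.1370 / (0.85·0.1370 + 0.2·0.8630) ≈ 0.4029
After 'pass': P(defective) = 0.15·0.4029 / (0.15·0.4029 + 0.8·0.5971) ≈ 0.1123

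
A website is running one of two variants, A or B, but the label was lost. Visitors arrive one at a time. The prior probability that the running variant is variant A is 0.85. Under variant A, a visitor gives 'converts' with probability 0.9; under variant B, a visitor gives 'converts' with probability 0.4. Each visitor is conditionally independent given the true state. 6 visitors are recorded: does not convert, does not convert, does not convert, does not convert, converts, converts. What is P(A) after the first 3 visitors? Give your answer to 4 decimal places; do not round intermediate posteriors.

After 'does not convert': P(A) = 0.1·0.8500 / (0.1·0.8500 + 0.6·0.1500) ≈ 0.4857
After 'does not convert': P(A) = 0.1·0.4857 / (0.1·0.4857 + 0.6·0.5143) ≈ 0.1360
After 'does not convert': P(A) = 0.1·0.1360 / (0.1·0.1360 + 0.6·0.8640) ≈ 0.0256

0.0256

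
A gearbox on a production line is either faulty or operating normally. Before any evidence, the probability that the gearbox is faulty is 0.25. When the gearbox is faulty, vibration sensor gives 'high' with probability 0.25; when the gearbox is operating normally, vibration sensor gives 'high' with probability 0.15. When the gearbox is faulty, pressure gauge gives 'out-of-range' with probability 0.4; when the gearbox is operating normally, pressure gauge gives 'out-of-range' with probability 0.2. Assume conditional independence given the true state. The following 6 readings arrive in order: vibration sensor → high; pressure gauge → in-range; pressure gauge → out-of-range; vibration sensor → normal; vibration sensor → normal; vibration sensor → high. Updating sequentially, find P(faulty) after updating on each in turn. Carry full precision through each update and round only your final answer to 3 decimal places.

0.520

After vibration sensor='high': P(faulty) = 0.25·0.2500 / (0.25·0.2500 + 0.15·0.7500) ≈ 0.3571
After pressure gauge='in-range': P(faulty) = 0.6·0.3571 / (0.6·0.3571 + 0.8·0.6429) ≈ 0.2941
After pressure gauge='out-of-range': P(faulty) = 0.4·0.2941 / (0.4·0.2941 + 0.2·0.7059) ≈ 0.4545
After vibration sensor='normal': P(faulty) = 0.75·0.4545 / (0.75·0.4545 + 0.85·0.5455) ≈ 0.4237
After vibration sensor='normal': P(faulty) = 0.75·0.4237 / (0.75·0.4237 + 0.85·0.5763) ≈ 0.3935
After vibration sensor='high': P(faulty) = 0.25·0.3935 / (0.25·0.3935 + 0.15·0.6065) ≈ 0.5195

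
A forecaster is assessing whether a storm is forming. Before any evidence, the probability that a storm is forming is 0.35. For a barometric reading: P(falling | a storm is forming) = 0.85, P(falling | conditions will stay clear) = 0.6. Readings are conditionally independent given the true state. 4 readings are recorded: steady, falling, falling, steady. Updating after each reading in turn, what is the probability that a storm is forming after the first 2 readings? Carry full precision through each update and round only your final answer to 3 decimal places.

0.222

After 'steady': P(storm) = 0.15·0.3500 / (0.15·0.3500 + 0.4·0.6500) ≈ 0.1680
After 'falling': P(storm) = 0.85·0.1680 / (0.85·0.1680 + 0.6·0.8320) ≈ 0.2224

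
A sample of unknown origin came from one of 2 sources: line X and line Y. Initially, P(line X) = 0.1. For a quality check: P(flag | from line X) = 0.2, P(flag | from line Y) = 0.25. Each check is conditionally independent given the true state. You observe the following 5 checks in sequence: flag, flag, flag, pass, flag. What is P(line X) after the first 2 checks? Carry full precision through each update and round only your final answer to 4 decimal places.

0.0664

Each posterior becomes the prior for the next update.
After 'flag': P(line X) = 0.2·0.1000 / (0.2·0.1000 + 0.25·0.9000) ≈ 0.0816
After 'flag': P(line X) = 0.2·0.0816 / (0.2·0.0816 + 0.25·0.9184) ≈ 0.0664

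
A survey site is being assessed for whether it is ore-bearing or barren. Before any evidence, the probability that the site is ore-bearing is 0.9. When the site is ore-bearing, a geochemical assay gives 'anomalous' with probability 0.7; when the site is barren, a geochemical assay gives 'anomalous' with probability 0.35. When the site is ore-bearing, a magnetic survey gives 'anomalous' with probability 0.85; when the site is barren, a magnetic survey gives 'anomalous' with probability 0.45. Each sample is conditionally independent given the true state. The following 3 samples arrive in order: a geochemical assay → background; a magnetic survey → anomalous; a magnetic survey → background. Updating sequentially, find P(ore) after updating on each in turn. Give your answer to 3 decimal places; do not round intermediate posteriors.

After a geochemical assay='background': P(ore) = 0.3·0.9000 / (0.3·0.9000 + 0.65·0.1000) ≈ 0.8060
After a magnetic survey='anomalous': P(ore) = 0.85·0.8060 / (0.85·0.8060 + 0.45·0.1940) ≈ 0.8870
After a magnetic survey='background': P(ore) = 0.15·0.8870 / (0.15·0.8870 + 0.55·0.1130) ≈ 0.6815

0.682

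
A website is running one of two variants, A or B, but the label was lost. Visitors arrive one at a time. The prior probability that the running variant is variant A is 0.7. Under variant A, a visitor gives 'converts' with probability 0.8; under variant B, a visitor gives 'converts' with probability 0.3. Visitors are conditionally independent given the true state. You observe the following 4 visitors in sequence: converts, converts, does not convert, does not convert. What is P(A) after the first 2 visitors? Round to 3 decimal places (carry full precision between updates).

0.943

After 'converts': P(A) = 0.8·0.7000 / (0.8·0.7000 + 0.3·0.3000) ≈ 0.8615
After 'converts': P(A) = 0.8·0.8615 / (0.8·0.8615 + 0.3·0.1385) ≈ 0.9432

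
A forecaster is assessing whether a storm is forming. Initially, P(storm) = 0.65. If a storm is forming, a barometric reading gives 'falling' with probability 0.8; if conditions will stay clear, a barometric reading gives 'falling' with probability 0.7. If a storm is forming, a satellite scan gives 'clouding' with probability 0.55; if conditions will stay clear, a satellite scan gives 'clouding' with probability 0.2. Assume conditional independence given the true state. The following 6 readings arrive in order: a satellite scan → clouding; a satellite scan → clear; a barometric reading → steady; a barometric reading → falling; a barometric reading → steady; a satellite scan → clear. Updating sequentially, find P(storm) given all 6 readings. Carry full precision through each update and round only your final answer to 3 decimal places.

After a satellite scan='clouding': P(storm) = 0.55·0.6500 / (0.55·0.6500 + 0.2·0.3500) ≈ 0.8363
After a satellite scan='clear': P(storm) = 0.45·0.8363 / (0.45·0.8363 + 0.8·0.1637) ≈ 0.7418
After a barometric reading='steady': P(storm) = 0.2·0.7418 / (0.2·0.7418 + 0.3·0.2582) ≈ 0.6570
After a barometric reading='falling': P(storm) = 0.8·0.6570 / (0.8·0.6570 + 0.7·0.3430) ≈ 0.6864
After a barometric reading='steady': P(storm) = 0.2·0.6864 / (0.2·0.6864 + 0.3·0.3136) ≈ 0.5934
After a satellite scan='clear': P(storm) = 0.45·0.5934 / (0.45·0.5934 + 0.8·0.4066) ≈ 0.4508

0.451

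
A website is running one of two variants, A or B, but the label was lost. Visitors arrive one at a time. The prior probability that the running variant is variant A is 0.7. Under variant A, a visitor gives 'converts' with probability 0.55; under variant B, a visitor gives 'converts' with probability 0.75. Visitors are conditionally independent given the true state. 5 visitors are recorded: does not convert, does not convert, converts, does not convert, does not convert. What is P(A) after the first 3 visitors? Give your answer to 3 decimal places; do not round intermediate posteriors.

0.847

Apply Bayes' rule sequentially, carrying P(A) forward.
After 'does not convert': P(A) = 0.45·0.7000 / (0.45·0.7000 + 0.25·0.3000) ≈ 0.8077
After 'does not convert': P(A) = 0.45·0.8077 / (0.45·0.8077 + 0.25·0.1923) ≈ 0.8832
After 'converts': P(A) = 0.55·0.8832 / (0.55·0.8832 + 0.75·0.1168) ≈ 0.8472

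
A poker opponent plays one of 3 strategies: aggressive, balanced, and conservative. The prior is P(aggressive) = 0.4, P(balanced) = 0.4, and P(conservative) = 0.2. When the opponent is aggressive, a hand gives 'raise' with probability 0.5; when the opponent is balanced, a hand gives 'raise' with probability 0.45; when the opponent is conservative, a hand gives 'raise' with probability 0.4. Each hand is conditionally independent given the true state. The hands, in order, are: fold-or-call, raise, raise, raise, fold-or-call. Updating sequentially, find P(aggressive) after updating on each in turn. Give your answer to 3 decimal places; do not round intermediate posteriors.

Apply Bayes' rule sequentially, carrying P(aggressive) forward.
After 'fold-or-call': normaliser = 0.5·0.4000 + 0.55·0.4000 + 0.6·0.2000; P(aggressive) ≈ 0.3704, P(balanced) ≈ 0.4074, P(conservative) ≈ 0.2222
After 'raise': normaliser = 0.5·0.3704 + 0.45·0.4074 + 0.4·0.2222; P(aggressive) ≈ 0.4049, P(balanced) ≈ 0.4008, P(conservative) ≈ 0.1943
After 'raise': normaliser = 0.5·0.4049 + 0.45·0.4008 + 0.4·0.1943; P(aggressive) ≈ 0.4396, P(balanced) ≈ 0.3916, P(conservative) ≈ 0.1688
After 'raise': normaliser = 0.5·0.4396 + 0.45·0.3916 + 0.4·0.1688; P(aggressive) ≈ 0.4741, P(balanced) ≈ 0.3802, P(conservative) ≈ 0.1457
After 'fold-or-call': normaliser = 0.5·0.4741 + 0.55·0.3802 + 0.6·0.1457; P(aggressive) ≈ 0.4443, P(balanced) ≈ 0.3919, P(conservative) ≈ 0.1638

0.444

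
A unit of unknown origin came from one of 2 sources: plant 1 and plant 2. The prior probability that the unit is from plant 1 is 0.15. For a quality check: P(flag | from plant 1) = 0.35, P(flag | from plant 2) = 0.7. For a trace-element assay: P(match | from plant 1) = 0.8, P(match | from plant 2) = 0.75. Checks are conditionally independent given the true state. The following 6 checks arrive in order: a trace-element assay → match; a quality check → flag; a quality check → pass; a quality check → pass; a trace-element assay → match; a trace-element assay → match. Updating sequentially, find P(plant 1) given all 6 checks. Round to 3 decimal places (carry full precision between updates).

0.335

After a trace-element assay='match': P(plant 1) = 0.8·0.1500 / (0.8·0.1500 + 0.75·0.8500) ≈ 0.1584
After a quality check='flag': P(plant 1) = 0.35·0.1584 / (0.35·0.1584 + 0.7·0.8416) ≈ 0.0860
After a quality check='pass': P(plant 1) = 0.65·0.0860 / (0.65·0.0860 + 0.3·0.9140) ≈ 0.1694
After a quality check='pass': P(plant 1) = 0.65·0.1694 / (0.65·0.1694 + 0.3·0.8306) ≈ 0.3064
After a trace-element assay='match': P(plant 1) = 0.8·0.3064 / (0.8·0.3064 + 0.75·0.6936) ≈ 0.3203
After a trace-element assay='match': P(plant 1) = 0.8·0.3203 / (0.8·0.3203 + 0.75·0.6797) ≈ 0.3345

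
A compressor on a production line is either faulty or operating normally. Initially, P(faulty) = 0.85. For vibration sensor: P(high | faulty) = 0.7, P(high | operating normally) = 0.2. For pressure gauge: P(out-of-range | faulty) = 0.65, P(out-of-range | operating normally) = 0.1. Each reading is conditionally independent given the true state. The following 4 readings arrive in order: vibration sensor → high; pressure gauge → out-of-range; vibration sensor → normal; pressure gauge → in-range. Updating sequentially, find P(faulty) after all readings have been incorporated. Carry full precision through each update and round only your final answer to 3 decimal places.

0.949

Apply Bayes' rule sequentially, carrying P(faulty) forward.
After vibration sensor='high': P(faulty) = 0.7·0.8500 / (0.7·0.8500 + 0.2·0.1500) ≈ 0.9520
After pressure gauge='out-of-range': P(faulty) = 0.65·0.9520 / (0.65·0.9520 + 0.1·0.0480) ≈ 0.9923
After vibration sensor='normal': P(faulty) = 0.3·0.9923 / (0.3·0.9923 + 0.8·0.0077) ≈ 0.9797
After pressure gauge='in-range': P(faulty) = 0.35·0.9797 / (0.35·0.9797 + 0.9·0.0203) ≈ 0.9495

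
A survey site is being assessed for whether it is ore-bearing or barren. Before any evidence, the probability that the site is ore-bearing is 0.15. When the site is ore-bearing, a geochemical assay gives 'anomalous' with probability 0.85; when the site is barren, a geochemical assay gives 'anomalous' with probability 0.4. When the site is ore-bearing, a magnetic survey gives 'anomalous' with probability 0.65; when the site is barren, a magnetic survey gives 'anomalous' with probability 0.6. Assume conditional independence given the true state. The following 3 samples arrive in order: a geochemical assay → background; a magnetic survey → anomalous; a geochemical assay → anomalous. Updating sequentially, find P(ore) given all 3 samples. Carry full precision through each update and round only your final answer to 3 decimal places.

0.092

Apply Bayes' rule sequentially, carrying P(ore) forward.
After a geochemical assay='background': P(ore) = 0.15·0.1500 / (0.15·0.1500 + 0.6·0.8500) ≈ 0.0423
After a magnetic survey='anomalous': P(ore) = 0.65·0.0423 / (0.65·0.0423 + 0.6·0.9577) ≈ 0.0456
After a geochemical assay='anomalous': P(ore) = 0.85·0.0456 / (0.85·0.0456 + 0.4·0.9544) ≈ 0.0922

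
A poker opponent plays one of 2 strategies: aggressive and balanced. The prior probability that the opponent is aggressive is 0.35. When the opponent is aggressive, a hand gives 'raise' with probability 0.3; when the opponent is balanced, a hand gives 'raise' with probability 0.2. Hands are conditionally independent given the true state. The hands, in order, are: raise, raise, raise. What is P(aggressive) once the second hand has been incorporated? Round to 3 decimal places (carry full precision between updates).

0.548

Apply Bayes' rule sequentially, carrying P(aggressive) forward.
After 'raise': P(aggressive) = 0.3·0.3500 / (0.3·0.3500 + 0.2·0.6500) ≈ 0.4468
After 'raise': P(aggressive) = 0.3·0.4468 / (0.3·0.4468 + 0.2·0.5532) ≈ 0.5478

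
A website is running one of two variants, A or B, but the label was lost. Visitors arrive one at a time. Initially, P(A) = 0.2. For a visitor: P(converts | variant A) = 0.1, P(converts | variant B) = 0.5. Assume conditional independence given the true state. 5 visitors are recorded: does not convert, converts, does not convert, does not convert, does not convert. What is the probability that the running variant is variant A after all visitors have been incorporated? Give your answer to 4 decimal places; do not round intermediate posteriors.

After 'does not convert': P(A) = 0.9·0.2000 / (0.9·0.2000 + 0.5·0.8000) ≈ 0.3103
After 'converts': P(A) = 0.1·0.3103 / (0.1·0.3103 + 0.5·0.6897) ≈ 0.0826
After 'does not convert': P(A) = 0.9·0.0826 / (0.9·0.0826 + 0.5·0.9174) ≈ 0.1394
After 'does not convert': P(A) = 0.9·0.1394 / (0.9·0.1394 + 0.5·0.8606) ≈ 0.2258
After 'does not convert': P(A) = 0.9·0.2258 / (0.9·0.2258 + 0.5·0.7742) ≈ 0.3442

0.3442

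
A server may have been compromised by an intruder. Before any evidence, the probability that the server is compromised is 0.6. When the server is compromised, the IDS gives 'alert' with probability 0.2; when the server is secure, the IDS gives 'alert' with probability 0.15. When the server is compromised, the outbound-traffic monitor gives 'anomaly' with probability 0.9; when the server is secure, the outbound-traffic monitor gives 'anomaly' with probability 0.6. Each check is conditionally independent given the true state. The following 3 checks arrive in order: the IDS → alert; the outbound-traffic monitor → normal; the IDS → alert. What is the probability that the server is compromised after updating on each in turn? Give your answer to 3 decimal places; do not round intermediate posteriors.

After the IDS='alert': P(compromised) = 0.2·0.6000 / (0.2·0.6000 + 0.15·0.4000) ≈ 0.6667
After the outbound-traffic monitor='normal': P(compromised) = 0.1·0.6667 / (0.1·0.6667 + 0.4·0.3333) ≈ 0.3333
After the IDS='alert': P(compromised) = 0.2·0.3333 / (0.2·0.3333 + 0.15·0.6667) ≈ 0.4000

0.400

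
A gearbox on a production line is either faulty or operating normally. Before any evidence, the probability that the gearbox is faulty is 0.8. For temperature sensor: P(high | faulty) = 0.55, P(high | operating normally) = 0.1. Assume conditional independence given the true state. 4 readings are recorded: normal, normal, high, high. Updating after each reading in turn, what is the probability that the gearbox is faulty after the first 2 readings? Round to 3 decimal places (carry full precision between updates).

0.500

After 'normal': P(faulty) = 0.45·0.8000 / (0.45·0.8000 + 0.9·0.2000) ≈ 0.6667
After 'normal': P(faulty) = 0.45·0.6667 / (0.45·0.6667 + 0.9·0.3333) ≈ 0.5000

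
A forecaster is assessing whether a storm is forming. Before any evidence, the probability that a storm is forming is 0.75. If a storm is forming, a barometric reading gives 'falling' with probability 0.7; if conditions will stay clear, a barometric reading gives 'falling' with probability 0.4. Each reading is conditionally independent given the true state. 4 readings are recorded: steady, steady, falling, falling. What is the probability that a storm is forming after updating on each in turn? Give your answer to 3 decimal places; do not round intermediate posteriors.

After 'steady': P(storm) = 0.3·0.7500 / (0.3·0.7500 + 0.6·0.2500) ≈ 0.6000
After 'steady': P(storm) = 0.3·0.6000 / (0.3·0.6000 + 0.6·0.4000) ≈ 0.4286
After 'falling': P(storm) = 0.7·0.4286 / (0.7·0.4286 + 0.4·0.5714) ≈ 0.5676
After 'falling': P(storm) = 0.7·0.5676 / (0.7·0.5676 + 0.4·0.4324) ≈ 0.6967

0.697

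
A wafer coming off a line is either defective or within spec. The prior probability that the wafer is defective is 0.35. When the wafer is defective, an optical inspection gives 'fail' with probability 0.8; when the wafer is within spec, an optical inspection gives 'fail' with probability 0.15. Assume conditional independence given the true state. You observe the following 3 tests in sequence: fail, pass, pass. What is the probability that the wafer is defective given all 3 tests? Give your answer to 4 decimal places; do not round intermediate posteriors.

Apply Bayes' rule sequentially, carrying P(defective) forward.
After 'fail': P(defective) = 0.8·0.3500 / (0.8·0.3500 + 0.15·0.6500) ≈ 0.7417
After 'pass': P(defective) = 0.2·0.7417 / (0.2·0.7417 + 0.85·0.2583) ≈ 0.4032
After 'pass': P(defective) = 0.2·0.4032 / (0.2·0.4032 + 0.85·0.5968) ≈ 0.1372

0.1372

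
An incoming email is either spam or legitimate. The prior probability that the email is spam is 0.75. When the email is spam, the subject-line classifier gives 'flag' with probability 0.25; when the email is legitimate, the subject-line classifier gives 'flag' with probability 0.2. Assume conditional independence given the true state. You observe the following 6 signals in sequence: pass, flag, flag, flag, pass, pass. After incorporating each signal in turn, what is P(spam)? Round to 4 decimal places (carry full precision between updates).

0.8284

Apply Bayes' rule sequentially, carrying P(spam) forward.
After 'pass': P(spam) = 0.75·0.7500 / (0.75·0.7500 + 0.8·0.2500) ≈ 0.7377
After 'flag': P(spam) = 0.25·0.7377 / (0.25·0.7377 + 0.2·0.2623) ≈ 0.7785
After 'flag': P(spam) = 0.25·0.7785 / (0.25·0.7785 + 0.2·0.2215) ≈ 0.8146
After 'flag': P(spam) = 0.25·0.8146 / (0.25·0.8146 + 0.2·0.1854) ≈ 0.8460
After 'pass': P(spam) = 0.75·0.8460 / (0.75·0.8460 + 0.8·0.1540) ≈ 0.8374
After 'pass': P(spam) = 0.75·0.8374 / (0.75·0.8374 + 0.8·0.1626) ≈ 0.8284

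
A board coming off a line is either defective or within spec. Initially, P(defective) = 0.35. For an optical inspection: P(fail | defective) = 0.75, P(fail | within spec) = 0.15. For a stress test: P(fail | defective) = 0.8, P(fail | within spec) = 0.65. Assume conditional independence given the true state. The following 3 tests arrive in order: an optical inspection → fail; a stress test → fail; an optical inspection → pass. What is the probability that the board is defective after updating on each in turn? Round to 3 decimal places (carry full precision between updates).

After an optical inspection='fail': P(defective) = 0.75·0.3500 / (0.75·0.3500 + 0.15·0.6500) ≈ 0.7292
After a stress test='fail': P(defective) = 0.8·0.7292 / (0.8·0.7292 + 0.65·0.2708) ≈ 0.7682
After an optical inspection='pass': P(defective) = 0.25·0.7682 / (0.25·0.7682 + 0.85·0.2318) ≈ 0.4936

0.494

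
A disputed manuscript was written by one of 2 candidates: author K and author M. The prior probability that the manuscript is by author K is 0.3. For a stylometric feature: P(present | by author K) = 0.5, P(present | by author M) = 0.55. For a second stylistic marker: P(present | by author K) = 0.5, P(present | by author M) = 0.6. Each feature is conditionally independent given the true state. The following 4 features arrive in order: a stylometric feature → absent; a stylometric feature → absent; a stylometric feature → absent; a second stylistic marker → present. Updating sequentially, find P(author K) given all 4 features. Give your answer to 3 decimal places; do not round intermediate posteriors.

After a stylometric feature='absent': P(author K) = 0.5·0.3000 / (0.5·0.3000 + 0.45·0.7000) ≈ 0.3226
After a stylometric feature='absent': P(author K) = 0.5·0.3226 / (0.5·0.3226 + 0.45·0.6774) ≈ 0.3460
After a stylometric feature='absent': P(author K) = 0.5·0.3460 / (0.5·0.3460 + 0.45·0.6540) ≈ 0.3702
After a second stylistic marker='present': P(author K) = 0.5·0.3702 / (0.5·0.3702 + 0.6·0.6298) ≈ 0.3288

0.329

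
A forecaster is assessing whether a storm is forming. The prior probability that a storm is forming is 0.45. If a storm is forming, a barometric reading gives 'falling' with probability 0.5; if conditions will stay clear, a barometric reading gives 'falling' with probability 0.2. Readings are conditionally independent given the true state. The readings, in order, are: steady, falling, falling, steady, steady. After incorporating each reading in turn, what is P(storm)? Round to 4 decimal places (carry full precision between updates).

After 'steady': P(storm) = 0.5·0.4500 / (0.5·0.4500 + 0.8·0.5500) ≈ 0.3383
After 'falling': P(storm) = 0.5·0.3383 / (0.5·0.3383 + 0.2·0.6617) ≈ 0.5611
After 'falling': P(storm) = 0.5·0.5611 / (0.5·0.5611 + 0.2·0.4389) ≈ 0.7617
After 'steady': P(storm) = 0.5·0.7617 / (0.5·0.7617 + 0.8·0.2383) ≈ 0.6664
After 'steady': P(storm) = 0.5·0.6664 / (0.5·0.6664 + 0.8·0.3336) ≈ 0.5552

0.5552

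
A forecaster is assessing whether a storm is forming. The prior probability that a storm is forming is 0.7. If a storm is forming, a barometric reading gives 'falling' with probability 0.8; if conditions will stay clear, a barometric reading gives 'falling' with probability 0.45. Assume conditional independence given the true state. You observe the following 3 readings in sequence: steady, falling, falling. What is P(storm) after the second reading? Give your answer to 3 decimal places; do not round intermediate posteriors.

Each posterior becomes the prior for the next update.
After 'steady': P(storm) = 0.2·0.7000 / (0.2·0.7000 + 0.55·0.3000) ≈ 0.4590
After 'falling': P(storm) = 0.8·0.4590 / (0.8·0.4590 + 0.45·0.5410) ≈ 0.6013

0.601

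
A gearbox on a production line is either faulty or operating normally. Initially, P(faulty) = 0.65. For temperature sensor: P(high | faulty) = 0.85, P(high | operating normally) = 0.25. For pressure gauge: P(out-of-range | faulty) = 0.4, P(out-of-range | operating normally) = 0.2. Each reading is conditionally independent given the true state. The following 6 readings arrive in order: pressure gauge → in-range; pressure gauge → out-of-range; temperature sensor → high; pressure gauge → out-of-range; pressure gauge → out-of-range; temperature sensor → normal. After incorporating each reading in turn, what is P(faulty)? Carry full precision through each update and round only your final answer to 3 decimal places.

0.883

After pressure gauge='in-range': P(faulty) = 0.6·0.6500 / (0.6·0.6500 + 0.8·0.3500) ≈ 0.5821
After pressure gauge='out-of-range': P(faulty) = 0.4·0.5821 / (0.4·0.5821 + 0.2·0.4179) ≈ 0.7358
After temperature sensor='high': P(faulty) = 0.85·0.7358 / (0.85·0.7358 + 0.25·0.2642) ≈ 0.9045
After pressure gauge='out-of-range': P(faulty) = 0.4·0.9045 / (0.4·0.9045 + 0.2·0.0955) ≈ 0.9499
After pressure gauge='out-of-range': P(faulty) = 0.4·0.9499 / (0.4·0.9499 + 0.2·0.0501) ≈ 0.9743
After temperature sensor='normal': P(faulty) = 0.15·0.9743 / (0.15·0.9743 + 0.75·0.0257) ≈ 0.8834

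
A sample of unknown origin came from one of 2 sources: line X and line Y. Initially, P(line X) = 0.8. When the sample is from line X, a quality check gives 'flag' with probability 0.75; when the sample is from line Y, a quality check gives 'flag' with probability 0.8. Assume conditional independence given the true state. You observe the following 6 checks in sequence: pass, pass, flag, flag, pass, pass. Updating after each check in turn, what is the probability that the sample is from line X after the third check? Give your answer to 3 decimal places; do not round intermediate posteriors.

Each posterior becomes the prior for the next update.
After 'pass': P(line X) = 0.25·0.8000 / (0.25·0.8000 + 0.2·0.2000) ≈ 0.8333
After 'pass': P(line X) = 0.25·0.8333 / (0.25·0.8333 + 0.2·0.1667) ≈ 0.8621
After 'flag': P(line X) = 0.75·0.8621 / (0.75·0.8621 + 0.8·0.1379) ≈ 0.8542

0.854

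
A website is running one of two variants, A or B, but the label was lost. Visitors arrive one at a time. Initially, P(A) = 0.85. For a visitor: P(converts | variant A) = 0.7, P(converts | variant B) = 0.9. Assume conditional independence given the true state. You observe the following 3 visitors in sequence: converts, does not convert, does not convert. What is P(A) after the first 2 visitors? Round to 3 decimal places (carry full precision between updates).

Apply Bayes' rule sequentially, carrying P(A) forward.
After 'converts': P(A) = 0.7·0.8500 / (0.7·0.8500 + 0.9·0.1500) ≈ 0.8151
After 'does not convert': P(A) = 0.3·0.8151 / (0.3·0.8151 + 0.1·0.1849) ≈ 0.9297

0.930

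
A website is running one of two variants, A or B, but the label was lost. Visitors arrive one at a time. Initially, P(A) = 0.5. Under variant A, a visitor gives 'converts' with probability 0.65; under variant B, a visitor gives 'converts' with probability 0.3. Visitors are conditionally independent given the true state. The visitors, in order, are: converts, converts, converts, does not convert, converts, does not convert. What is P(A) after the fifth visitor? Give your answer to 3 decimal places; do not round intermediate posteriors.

After 'converts': P(A) = 0.65·0.5000 / (0.65·0.5000 + 0.3·0.5000) ≈ 0.6842
After 'converts': P(A) = 0.65·0.6842 / (0.65·0.6842 + 0.3·0.3158) ≈ 0.8244
After 'converts': P(A) = 0.65·0.8244 / (0.65·0.8244 + 0.3·0.1756) ≈ 0.9105
After 'does not convert': P(A) = 0.35·0.9105 / (0.35·0.9105 + 0.7·0.0895) ≈ 0.8357
After 'converts': P(A) = 0.65·0.8357 / (0.65·0.8357 + 0.3·0.1643) ≈ 0.9168

0.917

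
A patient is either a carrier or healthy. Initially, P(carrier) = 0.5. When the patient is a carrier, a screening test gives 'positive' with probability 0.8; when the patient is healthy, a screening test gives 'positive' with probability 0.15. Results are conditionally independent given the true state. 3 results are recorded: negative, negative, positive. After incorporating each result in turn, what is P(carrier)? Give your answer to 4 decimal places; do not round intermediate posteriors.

After 'negative': P(carrier) = 0.2·0.5000 / (0.2·0.5000 + 0.85·0.5000) ≈ 0.1905
After 'negative': P(carrier) = 0.2·0.1905 / (0.2·0.1905 + 0.85·0.8095) ≈ 0.0525
After 'positive': P(carrier) = 0.8·0.0525 / (0.8·0.0525 + 0.15·0.9475) ≈ 0.2280

0.2280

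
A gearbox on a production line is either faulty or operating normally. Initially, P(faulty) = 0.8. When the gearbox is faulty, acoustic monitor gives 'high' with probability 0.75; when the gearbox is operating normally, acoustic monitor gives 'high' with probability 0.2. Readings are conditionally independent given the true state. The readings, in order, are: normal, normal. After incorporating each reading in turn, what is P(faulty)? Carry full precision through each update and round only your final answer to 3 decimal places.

After 'normal': P(faulty) = 0.25·0.8000 / (0.25·0.8000 + 0.8·0.2000) ≈ 0.5556
After 'normal': P(faulty) = 0.25·0.5556 / (0.25·0.5556 + 0.8·0.4444) ≈ 0.2809

0.281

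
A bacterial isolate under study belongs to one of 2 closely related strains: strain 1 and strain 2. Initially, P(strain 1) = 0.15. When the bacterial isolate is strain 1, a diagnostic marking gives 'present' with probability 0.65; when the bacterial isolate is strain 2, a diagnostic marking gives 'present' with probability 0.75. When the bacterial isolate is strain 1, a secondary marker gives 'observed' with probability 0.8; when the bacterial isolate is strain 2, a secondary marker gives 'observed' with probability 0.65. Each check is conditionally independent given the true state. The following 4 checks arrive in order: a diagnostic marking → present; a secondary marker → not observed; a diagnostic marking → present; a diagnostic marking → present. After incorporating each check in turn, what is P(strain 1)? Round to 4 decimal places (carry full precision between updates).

0.0616

After a diagnostic marking='present': P(strain 1) = 0.65·0.1500 / (0.65·0.1500 + 0.75·0.8500) ≈ 0.1327
After a secondary marker='not observed': P(strain 1) = 0.2·0.1327 / (0.2·0.1327 + 0.35·0.8673) ≈ 0.0804
After a diagnostic marking='present': P(strain 1) = 0.65·0.0804 / (0.65·0.0804 + 0.75·0.9196) ≈ 0.0704
After a diagnostic marking='present': P(strain 1) = 0.65·0.0704 / (0.65·0.0704 + 0.75·0.9296) ≈ 0.0616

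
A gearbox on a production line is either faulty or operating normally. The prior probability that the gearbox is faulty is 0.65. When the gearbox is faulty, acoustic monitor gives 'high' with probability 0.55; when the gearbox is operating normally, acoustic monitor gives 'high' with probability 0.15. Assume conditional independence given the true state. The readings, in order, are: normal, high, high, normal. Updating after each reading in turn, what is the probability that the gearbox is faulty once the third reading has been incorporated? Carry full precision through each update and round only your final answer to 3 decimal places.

Each posterior becomes the prior for the next update.
After 'normal': P(faulty) = 0.45·0.6500 / (0.45·0.6500 + 0.85·0.3500) ≈ 0.4958
After 'high': P(faulty) = 0.55·0.4958 / (0.55·0.4958 + 0.15·0.5042) ≈ 0.7828
After 'high': P(faulty) = 0.55·0.7828 / (0.55·0.7828 + 0.15·0.2172) ≈ 0.9297

0.930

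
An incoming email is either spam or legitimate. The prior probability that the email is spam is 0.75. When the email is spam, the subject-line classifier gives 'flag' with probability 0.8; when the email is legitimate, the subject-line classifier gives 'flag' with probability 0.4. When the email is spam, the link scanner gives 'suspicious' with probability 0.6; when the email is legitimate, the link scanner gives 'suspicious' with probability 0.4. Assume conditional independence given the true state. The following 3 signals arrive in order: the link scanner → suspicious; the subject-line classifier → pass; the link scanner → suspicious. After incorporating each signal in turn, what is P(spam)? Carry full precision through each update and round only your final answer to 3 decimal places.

After the link scanner='suspicious': P(spam) = 0.6·0.7500 / (0.6·0.7500 + 0.4·0.2500) ≈ 0.8182
After the subject-line classifier='pass': P(spam) = 0.2·0.8182 / (0.2·0.8182 + 0.6·0.1818) ≈ 0.6000
After the link scanner='suspicious': P(spam) = 0.6·0.6000 / (0.6·0.6000 + 0.4·0.4000) ≈ 0.6923

0.692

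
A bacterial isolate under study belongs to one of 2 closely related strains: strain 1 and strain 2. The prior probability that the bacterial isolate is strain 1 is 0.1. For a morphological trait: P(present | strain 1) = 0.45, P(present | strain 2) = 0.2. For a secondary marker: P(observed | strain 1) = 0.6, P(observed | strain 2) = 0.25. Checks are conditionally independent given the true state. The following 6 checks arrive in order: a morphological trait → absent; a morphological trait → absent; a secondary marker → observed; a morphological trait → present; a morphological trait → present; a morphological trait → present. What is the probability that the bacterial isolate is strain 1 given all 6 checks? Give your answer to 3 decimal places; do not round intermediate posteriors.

Each posterior becomes the prior for the next update.
After a morphological trait='absent': P(strain 1) = 0.55·0.1000 / (0.55·0.1000 + 0.8·0.9000) ≈ 0.0710
After a morphological trait='absent': P(strain 1) = 0.55·0.0710 / (0.55·0.0710 + 0.8·0.9290) ≈ 0.0499
After a secondary marker='observed': P(strain 1) = 0.6·0.0499 / (0.6·0.0499 + 0.25·0.9501) ≈ 0.1119
After a morphological trait='present': P(strain 1) = 0.45·0.1119 / (0.45·0.1119 + 0.2·0.8881) ≈ 0.2209
After a morphological trait='present': P(strain 1) = 0.45·0.2209 / (0.45·0.2209 + 0.2·0.7791) ≈ 0.3895
After a morphological trait='present': P(strain 1) = 0.45·0.3895 / (0.45·0.3895 + 0.2·0.6105) ≈ 0.5894

0.589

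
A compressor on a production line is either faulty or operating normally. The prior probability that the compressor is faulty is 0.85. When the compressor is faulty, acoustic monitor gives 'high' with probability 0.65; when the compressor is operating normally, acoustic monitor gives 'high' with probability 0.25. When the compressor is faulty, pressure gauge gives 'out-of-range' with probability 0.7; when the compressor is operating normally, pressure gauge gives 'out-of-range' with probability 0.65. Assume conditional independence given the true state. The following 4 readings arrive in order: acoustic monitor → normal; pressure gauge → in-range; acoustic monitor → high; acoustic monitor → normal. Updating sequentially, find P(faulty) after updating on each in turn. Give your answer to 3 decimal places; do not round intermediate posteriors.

0.733

Each posterior becomes the prior for the next update.
After acoustic monitor='normal': P(faulty) = 0.35·0.8500 / (0.35·0.8500 + 0.75·0.1500) ≈ 0.7256
After pressure gauge='in-range': P(faulty) = 0.3·0.7256 / (0.3·0.7256 + 0.35·0.2744) ≈ 0.6939
After acoustic monitor='high': P(faulty) = 0.65·0.6939 / (0.65·0.6939 + 0.25·0.3061) ≈ 0.8549
After acoustic monitor='normal': P(faulty) = 0.35·0.8549 / (0.35·0.8549 + 0.75·0.1451) ≈ 0.7333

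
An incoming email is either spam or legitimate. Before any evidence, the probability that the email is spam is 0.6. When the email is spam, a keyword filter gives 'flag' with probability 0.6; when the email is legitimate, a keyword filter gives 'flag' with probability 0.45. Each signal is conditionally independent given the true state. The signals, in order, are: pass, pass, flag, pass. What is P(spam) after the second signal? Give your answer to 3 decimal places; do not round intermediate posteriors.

0.442

After 'pass': P(spam) = 0.4·0.6000 / (0.4·0.6000 + 0.55·0.4000) ≈ 0.5217
After 'pass': P(spam) = 0.4·0.5217 / (0.4·0.5217 + 0.55·0.4783) ≈ 0.4424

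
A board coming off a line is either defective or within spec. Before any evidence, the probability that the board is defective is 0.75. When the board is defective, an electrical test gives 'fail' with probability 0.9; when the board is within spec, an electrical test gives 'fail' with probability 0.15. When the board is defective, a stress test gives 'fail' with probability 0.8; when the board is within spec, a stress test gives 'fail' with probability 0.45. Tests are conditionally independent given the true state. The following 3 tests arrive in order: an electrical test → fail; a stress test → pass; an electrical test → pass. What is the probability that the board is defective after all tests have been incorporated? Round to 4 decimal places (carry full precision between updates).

0.4350

After an electrical test='fail': P(defective) = 0.9·0.7500 / (0.9·0.7500 + 0.15·0.2500) ≈ 0.9474
After a stress test='pass': P(defective) = 0.2·0.9474 / (0.2·0.9474 + 0.55·0.0526) ≈ 0.8675
After an electrical test='pass': P(defective) = 0.1·0.8675 / (0.1·0.8675 + 0.85·0.1325) ≈ 0.4350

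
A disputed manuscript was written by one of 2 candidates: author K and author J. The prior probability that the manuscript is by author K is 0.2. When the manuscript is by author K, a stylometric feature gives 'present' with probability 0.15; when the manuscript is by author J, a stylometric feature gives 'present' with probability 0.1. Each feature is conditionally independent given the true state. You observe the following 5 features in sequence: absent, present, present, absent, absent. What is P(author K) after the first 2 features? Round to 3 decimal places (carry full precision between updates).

0.262

After 'absent': P(author K) = 0.85·0.2000 / (0.85·0.2000 + 0.9·0.8000) ≈ 0.1910
After 'present': P(author K) = 0.15·0.1910 / (0.15·0.1910 + 0.1·0.8090) ≈ 0.2615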